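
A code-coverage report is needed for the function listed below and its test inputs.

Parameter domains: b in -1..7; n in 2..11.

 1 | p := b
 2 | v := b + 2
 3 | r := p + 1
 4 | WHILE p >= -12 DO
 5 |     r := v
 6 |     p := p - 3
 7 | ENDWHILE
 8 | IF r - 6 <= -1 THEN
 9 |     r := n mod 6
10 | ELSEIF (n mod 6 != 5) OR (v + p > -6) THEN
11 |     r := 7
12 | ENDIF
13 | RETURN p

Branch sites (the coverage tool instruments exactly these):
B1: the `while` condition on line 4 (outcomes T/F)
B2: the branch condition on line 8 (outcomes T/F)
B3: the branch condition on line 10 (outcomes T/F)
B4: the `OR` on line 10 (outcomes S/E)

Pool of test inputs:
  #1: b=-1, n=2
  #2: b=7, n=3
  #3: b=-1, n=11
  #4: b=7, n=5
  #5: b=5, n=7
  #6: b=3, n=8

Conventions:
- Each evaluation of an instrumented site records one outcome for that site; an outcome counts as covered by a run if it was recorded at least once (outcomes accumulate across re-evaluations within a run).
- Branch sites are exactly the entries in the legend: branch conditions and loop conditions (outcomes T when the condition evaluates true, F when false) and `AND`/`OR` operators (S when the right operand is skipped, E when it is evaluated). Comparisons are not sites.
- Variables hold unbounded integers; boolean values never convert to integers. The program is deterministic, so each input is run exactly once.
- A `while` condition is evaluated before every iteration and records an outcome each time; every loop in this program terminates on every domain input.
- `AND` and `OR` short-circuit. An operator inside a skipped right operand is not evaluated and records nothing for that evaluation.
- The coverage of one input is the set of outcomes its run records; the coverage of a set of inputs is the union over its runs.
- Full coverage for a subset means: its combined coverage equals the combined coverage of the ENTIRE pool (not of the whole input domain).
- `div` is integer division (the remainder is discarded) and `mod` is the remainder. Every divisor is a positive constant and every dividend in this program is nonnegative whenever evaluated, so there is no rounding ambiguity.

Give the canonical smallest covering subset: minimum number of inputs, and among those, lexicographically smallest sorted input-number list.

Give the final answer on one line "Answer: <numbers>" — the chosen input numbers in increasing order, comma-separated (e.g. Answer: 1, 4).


#1 (b=-1, n=2) -> B1->T, B1->T, B1->T, B1->T, B1->F, B2->T; covered: B1=T, B1=F, B2=T
#2 (b=7, n=3) -> B1->T, B1->T, B1->T, B1->T, B1->T, B1->T, B1->T, B1->F, B2->F, B4->S, B3->T; covered: B1=T, B1=F, B2=F, B3=T, B4=S
#3 (b=-1, n=11) -> B1->T, B1->T, B1->T, B1->T, B1->F, B2->T; covered: B1=T, B1=F, B2=T
#4 (b=7, n=5) -> B1->T, B1->T, B1->T, B1->T, B1->T, B1->T, B1->T, B1->F, B2->F, B4->E, B3->T; covered: B1=T, B1=F, B2=F, B3=T, B4=E
#5 (b=5, n=7) -> B1->T, B1->T, B1->T, B1->T, B1->T, B1->T, B1->F, B2->F, B4->S, B3->T; covered: B1=T, B1=F, B2=F, B3=T, B4=S
#6 (b=3, n=8) -> B1->T, B1->T, B1->T, B1->T, B1->T, B1->T, B1->F, B2->T; covered: B1=T, B1=F, B2=T
together the pool reaches 7 outcomes: B1=T, B1=F, B2=T, B2=F, B3=T, B4=S, B4=E
every size-1 subset falls short of the 7 outcomes (best: 5/7)
every size-2 subset falls short of the 7 outcomes (best: 6/7)
inputs {1, 2, 4} (size 3) cover everything; no size-3 subset with a lexicographically smaller index list covers all 7
Answer: 1, 2, 4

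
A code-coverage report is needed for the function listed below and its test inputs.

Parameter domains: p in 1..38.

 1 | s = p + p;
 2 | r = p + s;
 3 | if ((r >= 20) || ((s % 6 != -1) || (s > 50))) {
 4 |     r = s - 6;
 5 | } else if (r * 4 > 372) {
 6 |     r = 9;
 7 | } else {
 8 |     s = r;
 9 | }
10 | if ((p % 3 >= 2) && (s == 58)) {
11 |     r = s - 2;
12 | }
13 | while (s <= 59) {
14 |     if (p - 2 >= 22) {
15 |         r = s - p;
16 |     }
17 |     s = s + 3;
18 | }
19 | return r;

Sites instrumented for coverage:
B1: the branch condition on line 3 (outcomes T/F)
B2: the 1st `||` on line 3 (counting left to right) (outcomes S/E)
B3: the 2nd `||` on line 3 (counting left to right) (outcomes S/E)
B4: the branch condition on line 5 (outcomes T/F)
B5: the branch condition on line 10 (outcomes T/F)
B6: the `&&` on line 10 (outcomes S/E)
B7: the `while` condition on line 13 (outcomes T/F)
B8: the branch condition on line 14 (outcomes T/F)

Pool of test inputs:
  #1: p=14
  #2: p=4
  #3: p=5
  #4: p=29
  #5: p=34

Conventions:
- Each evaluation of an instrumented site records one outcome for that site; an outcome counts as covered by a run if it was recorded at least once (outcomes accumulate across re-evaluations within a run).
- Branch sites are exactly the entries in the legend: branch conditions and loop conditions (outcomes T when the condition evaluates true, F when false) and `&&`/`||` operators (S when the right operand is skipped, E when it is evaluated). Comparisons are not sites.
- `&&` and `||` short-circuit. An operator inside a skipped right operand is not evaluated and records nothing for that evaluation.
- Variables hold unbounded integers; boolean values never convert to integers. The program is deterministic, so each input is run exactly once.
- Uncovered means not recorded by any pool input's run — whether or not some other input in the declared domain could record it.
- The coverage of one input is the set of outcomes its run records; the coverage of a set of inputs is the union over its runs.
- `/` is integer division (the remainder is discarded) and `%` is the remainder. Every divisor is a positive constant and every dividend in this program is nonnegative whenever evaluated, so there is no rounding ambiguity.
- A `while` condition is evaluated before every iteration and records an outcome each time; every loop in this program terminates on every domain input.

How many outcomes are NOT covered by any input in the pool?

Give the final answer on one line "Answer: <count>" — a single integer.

input #1 (p=14): covers B1=T, B2=S, B5=F, B6=E, B7=T, B7=F, B8=F
input #2 (p=4): covers B1=T, B2=E, B3=S, B5=F, B6=S, B7=T, B7=F, B8=F
input #3 (p=5): covers B1=T, B2=E, B3=S, B5=F, B6=E, B7=T, B7=F, B8=F
input #4 (p=29): covers B1=T, B2=S, B5=T, B6=E, B7=T, B7=F, B8=T
input #5 (p=34): covers B1=T, B2=S, B5=F, B6=S, B7=F
union over the pool: B1=T, B2=S, B2=E, B3=S, B5=T, B5=F, B6=S, B6=E, B7=T, B7=F, B8=T, B8=F
uncovered (4 of 16): B1=F, B3=E, B4=T, B4=F

Answer: 4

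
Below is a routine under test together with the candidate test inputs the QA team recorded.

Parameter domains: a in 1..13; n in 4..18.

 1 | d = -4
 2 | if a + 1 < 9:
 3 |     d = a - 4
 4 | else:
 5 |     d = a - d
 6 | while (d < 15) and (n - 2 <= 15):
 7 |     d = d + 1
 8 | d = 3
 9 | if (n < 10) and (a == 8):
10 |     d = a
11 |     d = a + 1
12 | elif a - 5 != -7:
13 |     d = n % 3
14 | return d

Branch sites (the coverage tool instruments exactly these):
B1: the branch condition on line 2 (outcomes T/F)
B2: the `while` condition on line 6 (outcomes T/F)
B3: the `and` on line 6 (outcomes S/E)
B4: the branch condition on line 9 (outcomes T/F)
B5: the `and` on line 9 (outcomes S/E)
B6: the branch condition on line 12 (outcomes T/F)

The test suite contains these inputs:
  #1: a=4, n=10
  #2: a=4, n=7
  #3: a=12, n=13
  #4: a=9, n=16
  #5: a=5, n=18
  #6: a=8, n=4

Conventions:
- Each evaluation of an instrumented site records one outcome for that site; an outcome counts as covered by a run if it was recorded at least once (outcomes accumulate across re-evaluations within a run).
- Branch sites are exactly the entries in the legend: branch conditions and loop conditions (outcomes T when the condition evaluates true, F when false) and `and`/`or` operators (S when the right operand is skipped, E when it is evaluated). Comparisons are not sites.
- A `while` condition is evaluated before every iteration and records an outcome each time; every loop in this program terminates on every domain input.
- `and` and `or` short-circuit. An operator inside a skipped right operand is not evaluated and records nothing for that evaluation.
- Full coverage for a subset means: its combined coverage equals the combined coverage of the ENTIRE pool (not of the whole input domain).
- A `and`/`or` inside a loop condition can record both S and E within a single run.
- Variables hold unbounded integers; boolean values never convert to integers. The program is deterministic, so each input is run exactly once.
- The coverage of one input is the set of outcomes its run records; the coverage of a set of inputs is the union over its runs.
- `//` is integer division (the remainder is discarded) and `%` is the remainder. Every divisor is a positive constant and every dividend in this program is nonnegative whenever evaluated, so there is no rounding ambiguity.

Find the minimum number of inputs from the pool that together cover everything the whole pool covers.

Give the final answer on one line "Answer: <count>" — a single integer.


run #1 (a=4, n=10) records B1=T, B2=T, B2=F, B3=S, B3=E, B4=F, B5=S, B6=T
run #2 (a=4, n=7) records B1=T, B2=T, B2=F, B3=S, B3=E, B4=F, B5=E, B6=T
run #3 (a=12, n=13) records B1=F, B2=F, B3=S, B4=F, B5=S, B6=T
run #4 (a=9, n=16) records B1=F, B2=T, B2=F, B3=S, B3=E, B4=F, B5=S, B6=T
run #5 (a=5, n=18) records B1=T, B2=F, B3=E, B4=F, B5=S, B6=T
run #6 (a=8, n=4) records B1=F, B2=T, B2=F, B3=S, B3=E, B4=T, B5=E
pool-wide coverage (11 outcomes): B1=T, B1=F, B2=T, B2=F, B3=S, B3=E, B4=T, B4=F, B5=S, B5=E, B6=T
every size-1 subset falls short of the 11 outcomes (best: 8/11)
size 2: inputs {1, 6} cover all 11 outcomes, and no lexicographically smaller subset of this size does
Answer: 2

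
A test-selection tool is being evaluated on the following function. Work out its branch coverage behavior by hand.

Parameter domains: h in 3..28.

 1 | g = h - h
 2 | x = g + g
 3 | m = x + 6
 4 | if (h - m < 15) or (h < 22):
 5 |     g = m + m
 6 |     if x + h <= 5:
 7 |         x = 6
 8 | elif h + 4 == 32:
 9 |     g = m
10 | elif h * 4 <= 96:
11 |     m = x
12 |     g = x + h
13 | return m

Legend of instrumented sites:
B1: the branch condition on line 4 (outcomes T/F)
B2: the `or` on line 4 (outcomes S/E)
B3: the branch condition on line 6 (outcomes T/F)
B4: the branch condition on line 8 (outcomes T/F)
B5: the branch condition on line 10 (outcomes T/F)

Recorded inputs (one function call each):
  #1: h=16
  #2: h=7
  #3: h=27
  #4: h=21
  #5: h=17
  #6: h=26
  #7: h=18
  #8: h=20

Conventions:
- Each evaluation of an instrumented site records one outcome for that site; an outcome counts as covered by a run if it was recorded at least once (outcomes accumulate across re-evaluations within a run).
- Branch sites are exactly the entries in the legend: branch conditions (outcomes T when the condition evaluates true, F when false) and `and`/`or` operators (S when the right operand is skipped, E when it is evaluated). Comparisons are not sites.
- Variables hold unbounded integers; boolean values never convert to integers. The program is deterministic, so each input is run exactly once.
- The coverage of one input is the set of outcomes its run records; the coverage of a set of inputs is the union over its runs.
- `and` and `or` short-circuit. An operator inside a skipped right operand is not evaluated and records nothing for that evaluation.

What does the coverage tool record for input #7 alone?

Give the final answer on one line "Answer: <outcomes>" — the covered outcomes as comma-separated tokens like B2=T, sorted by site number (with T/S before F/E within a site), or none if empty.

Tracing the run of input #7 (h=18):
  B2->S, B1->T, B3->F
as a set, this run covers: B1=T, B2=S, B3=F

Answer: B1=T, B2=S, B3=F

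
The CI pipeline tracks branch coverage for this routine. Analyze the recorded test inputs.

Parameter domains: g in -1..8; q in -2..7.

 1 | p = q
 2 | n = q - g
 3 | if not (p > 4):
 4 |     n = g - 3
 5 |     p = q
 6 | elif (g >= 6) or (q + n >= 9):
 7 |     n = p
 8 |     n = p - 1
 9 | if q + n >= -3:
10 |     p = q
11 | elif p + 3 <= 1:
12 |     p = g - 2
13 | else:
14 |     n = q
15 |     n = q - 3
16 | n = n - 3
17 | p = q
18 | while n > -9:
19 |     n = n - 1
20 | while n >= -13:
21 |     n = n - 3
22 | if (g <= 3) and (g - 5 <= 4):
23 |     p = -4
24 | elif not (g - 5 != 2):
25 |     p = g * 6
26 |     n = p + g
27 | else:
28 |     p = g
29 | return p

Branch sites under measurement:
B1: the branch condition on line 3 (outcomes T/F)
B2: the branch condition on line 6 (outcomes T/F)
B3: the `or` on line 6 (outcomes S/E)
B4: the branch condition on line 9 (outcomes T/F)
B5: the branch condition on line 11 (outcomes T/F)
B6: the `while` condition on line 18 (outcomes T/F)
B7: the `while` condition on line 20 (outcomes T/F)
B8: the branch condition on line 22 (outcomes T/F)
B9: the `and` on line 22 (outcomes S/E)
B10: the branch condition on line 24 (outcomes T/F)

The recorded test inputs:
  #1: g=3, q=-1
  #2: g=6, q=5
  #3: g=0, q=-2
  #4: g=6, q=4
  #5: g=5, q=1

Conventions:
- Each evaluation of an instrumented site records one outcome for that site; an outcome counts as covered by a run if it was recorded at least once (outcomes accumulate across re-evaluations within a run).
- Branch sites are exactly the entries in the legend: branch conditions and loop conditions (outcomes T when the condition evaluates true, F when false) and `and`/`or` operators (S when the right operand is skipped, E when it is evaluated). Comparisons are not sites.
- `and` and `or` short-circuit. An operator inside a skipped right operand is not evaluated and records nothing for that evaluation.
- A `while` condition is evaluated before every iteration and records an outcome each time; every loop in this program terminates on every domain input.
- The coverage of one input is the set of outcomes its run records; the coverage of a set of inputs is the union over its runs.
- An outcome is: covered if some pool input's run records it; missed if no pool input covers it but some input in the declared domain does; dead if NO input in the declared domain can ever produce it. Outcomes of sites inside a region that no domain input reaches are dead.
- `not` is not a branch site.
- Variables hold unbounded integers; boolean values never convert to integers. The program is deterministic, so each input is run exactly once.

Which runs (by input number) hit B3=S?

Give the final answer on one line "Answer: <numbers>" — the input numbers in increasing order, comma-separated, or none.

input #1 (g=3, q=-1): does not produce B3=S
input #2 (g=6, q=5): produces B3=S
input #3 (g=0, q=-2): does not produce B3=S
input #4 (g=6, q=4): does not produce B3=S
input #5 (g=5, q=1): does not produce B3=S

Answer: 2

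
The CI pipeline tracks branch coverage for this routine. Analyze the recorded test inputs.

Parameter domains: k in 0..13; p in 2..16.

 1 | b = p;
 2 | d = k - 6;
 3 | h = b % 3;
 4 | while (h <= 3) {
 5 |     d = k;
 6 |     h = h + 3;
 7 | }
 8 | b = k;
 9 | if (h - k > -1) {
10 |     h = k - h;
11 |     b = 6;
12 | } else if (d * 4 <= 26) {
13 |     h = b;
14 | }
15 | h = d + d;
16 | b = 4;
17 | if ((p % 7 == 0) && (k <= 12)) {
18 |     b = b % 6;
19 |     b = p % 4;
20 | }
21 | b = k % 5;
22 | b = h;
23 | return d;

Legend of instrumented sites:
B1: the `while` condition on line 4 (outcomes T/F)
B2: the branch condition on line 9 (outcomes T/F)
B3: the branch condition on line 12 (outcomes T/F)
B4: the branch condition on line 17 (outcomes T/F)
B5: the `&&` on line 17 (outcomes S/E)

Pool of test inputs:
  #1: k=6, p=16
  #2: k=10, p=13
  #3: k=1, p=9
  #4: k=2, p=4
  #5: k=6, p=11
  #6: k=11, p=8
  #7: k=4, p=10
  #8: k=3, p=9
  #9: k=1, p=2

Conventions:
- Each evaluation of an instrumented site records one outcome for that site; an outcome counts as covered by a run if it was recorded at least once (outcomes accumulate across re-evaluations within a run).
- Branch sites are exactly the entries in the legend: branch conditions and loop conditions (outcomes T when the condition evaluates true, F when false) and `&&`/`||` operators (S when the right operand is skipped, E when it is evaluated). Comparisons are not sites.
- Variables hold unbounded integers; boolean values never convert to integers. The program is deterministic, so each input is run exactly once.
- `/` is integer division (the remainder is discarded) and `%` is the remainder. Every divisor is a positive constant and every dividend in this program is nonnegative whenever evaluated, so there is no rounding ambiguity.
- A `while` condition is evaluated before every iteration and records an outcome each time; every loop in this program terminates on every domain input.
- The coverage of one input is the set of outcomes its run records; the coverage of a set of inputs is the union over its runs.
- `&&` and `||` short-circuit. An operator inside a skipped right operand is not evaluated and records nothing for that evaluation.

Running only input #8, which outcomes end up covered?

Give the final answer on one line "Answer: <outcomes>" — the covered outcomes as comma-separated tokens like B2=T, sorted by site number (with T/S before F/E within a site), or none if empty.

Simulating input #8 (k=3, p=9) step by step:
  B1->T, B1->T, B1->F, B2->T, B5->S, B4->F
deduplicating events, the covered set is: B1=T, B1=F, B2=T, B4=F, B5=S

Answer: B1=T, B1=F, B2=T, B4=F, B5=S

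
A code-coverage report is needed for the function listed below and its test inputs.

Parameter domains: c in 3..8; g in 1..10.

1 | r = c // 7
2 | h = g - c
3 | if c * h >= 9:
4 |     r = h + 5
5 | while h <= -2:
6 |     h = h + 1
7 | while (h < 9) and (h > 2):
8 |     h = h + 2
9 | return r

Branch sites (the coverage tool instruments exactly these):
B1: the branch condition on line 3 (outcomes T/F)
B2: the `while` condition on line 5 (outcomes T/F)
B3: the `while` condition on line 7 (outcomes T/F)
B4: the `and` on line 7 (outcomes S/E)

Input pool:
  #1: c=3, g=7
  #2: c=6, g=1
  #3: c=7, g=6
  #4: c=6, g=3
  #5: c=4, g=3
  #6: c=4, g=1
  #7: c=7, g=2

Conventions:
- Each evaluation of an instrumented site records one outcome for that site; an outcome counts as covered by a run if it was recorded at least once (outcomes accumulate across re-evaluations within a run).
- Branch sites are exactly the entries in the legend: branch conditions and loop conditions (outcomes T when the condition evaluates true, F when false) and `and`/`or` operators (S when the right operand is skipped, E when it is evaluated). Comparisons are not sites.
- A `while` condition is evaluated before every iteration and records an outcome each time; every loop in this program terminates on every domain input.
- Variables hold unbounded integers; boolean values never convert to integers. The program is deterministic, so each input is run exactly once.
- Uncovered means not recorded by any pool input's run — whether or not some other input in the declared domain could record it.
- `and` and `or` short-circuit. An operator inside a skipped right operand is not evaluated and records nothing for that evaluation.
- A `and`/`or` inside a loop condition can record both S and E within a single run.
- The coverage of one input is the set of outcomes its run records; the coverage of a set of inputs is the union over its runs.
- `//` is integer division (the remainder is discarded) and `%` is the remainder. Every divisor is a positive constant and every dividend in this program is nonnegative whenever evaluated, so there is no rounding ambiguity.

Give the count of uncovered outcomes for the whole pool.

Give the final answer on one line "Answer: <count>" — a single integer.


input #1 (c=3, g=7): events B1->T, B2->F, B4->E, B3->T, B4->E, B3->T, B4->E, B3->T, B4->S, B3->F; covers B1=T, B2=F, B3=T, B3=F, B4=S, B4=E
input #2 (c=6, g=1): events B1->F, B2->T, B2->T, B2->T, B2->T, B2->F, B4->E, B3->F; covers B1=F, B2=T, B2=F, B3=F, B4=E
input #3 (c=7, g=6): events B1->F, B2->F, B4->E, B3->F; covers B1=F, B2=F, B3=F, B4=E
input #4 (c=6, g=3): events B1->F, B2->T, B2->T, B2->F, B4->E, B3->F; covers B1=F, B2=T, B2=F, B3=F, B4=E
input #5 (c=4, g=3): events B1->F, B2->F, B4->E, B3->F; covers B1=F, B2=F, B3=F, B4=E
input #6 (c=4, g=1): events B1->F, B2->T, B2->T, B2->F, B4->E, B3->F; covers B1=F, B2=T, B2=F, B3=F, B4=E
input #7 (c=7, g=2): events B1->F, B2->T, B2->T, B2->T, B2->T, B2->F, B4->E, B3->F; covers B1=F, B2=T, B2=F, B3=F, B4=E
union over the pool: B1=T, B1=F, B2=T, B2=F, B3=T, B3=F, B4=S, B4=E
uncovered (0 of 8): none
Answer: 0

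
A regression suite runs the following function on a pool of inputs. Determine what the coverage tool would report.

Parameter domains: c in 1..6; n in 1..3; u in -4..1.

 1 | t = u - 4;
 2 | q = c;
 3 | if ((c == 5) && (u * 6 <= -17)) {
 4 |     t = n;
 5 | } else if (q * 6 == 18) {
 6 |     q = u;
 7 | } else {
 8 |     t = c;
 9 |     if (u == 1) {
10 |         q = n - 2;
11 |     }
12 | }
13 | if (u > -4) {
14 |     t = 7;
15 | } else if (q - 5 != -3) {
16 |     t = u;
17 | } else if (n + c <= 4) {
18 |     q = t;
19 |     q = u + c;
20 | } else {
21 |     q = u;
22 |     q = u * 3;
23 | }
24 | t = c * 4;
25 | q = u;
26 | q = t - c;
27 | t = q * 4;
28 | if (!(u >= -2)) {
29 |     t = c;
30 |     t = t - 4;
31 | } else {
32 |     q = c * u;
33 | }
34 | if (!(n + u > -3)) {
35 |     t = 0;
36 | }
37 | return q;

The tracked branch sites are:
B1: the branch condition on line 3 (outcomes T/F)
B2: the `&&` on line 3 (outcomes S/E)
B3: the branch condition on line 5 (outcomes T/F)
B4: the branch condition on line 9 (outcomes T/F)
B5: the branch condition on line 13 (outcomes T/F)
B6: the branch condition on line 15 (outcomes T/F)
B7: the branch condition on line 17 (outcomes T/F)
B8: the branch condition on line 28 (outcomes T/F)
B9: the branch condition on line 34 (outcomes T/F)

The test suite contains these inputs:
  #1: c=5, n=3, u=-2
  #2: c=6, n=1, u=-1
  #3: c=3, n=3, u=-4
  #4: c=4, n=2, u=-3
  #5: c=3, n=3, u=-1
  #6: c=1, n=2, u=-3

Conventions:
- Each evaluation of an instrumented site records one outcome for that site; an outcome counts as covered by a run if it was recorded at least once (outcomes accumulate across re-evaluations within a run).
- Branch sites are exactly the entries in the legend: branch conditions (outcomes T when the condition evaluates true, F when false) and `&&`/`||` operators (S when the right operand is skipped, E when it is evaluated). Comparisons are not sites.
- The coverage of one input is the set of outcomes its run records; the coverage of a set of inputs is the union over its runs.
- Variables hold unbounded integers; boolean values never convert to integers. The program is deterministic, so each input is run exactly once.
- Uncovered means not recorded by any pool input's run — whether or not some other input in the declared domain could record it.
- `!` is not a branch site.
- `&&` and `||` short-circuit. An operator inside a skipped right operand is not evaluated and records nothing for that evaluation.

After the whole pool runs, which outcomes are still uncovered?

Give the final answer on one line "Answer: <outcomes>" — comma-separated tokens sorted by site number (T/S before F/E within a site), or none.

input #1, c=5, n=3, u=-2: events B2->E, B1->F, B3->F, B4->F, B5->T, B8->F, B9->F; outcomes B1=F, B2=E, B3=F, B4=F, B5=T, B8=F, B9=F
input #2, c=6, n=1, u=-1: events B2->S, B1->F, B3->F, B4->F, B5->T, B8->F, B9->F; outcomes B1=F, B2=S, B3=F, B4=F, B5=T, B8=F, B9=F
input #3, c=3, n=3, u=-4: events B2->S, B1->F, B3->T, B5->F, B6->T, B8->T, B9->F; outcomes B1=F, B2=S, B3=T, B5=F, B6=T, B8=T, B9=F
input #4, c=4, n=2, u=-3: events B2->S, B1->F, B3->F, B4->F, B5->T, B8->T, B9->F; outcomes B1=F, B2=S, B3=F, B4=F, B5=T, B8=T, B9=F
input #5, c=3, n=3, u=-1: events B2->S, B1->F, B3->T, B5->T, B8->F, B9->F; outcomes B1=F, B2=S, B3=T, B5=T, B8=F, B9=F
input #6, c=1, n=2, u=-3: events B2->S, B1->F, B3->F, B4->F, B5->T, B8->T, B9->F; outcomes B1=F, B2=S, B3=F, B4=F, B5=T, B8=T, B9=F
union over the pool: B1=F, B2=S, B2=E, B3=T, B3=F, B4=F, B5=T, B5=F, B6=T, B8=T, B8=F, B9=F
uncovered (6 of 18): B1=T, B4=T, B6=F, B7=T, B7=F, B9=T

Answer: B1=T, B4=T, B6=F, B7=T, B7=F, B9=T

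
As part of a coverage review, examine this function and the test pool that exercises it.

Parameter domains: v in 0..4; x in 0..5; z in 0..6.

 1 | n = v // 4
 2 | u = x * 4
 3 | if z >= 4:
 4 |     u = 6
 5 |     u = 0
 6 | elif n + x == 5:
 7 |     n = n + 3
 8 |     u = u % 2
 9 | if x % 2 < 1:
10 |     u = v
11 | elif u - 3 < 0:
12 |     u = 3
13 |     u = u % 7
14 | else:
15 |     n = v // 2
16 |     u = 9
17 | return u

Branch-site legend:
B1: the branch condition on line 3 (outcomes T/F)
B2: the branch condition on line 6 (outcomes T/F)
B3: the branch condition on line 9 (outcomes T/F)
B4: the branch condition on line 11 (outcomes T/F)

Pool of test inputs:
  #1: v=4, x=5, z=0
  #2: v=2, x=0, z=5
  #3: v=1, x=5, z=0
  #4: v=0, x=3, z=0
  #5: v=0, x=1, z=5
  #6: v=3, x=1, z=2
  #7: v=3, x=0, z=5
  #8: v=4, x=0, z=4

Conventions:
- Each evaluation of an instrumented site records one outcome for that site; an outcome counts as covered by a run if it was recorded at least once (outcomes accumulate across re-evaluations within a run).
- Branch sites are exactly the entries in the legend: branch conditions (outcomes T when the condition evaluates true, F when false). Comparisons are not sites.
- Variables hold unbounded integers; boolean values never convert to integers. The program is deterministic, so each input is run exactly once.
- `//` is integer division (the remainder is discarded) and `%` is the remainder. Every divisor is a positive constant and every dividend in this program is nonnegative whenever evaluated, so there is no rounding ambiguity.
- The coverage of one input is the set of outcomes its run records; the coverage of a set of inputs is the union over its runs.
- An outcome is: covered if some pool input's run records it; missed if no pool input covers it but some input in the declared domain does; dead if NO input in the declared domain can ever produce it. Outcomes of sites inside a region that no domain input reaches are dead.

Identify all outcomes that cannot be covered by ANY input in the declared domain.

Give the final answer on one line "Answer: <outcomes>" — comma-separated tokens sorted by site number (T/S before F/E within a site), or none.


sweeping the full domain (210 inputs) for each outcome:
  reachable outcomes have witnesses, e.g. B1=T (e.g. v=0, x=0, z=4), B1=F (e.g. v=0, x=0, z=0), B2=T (e.g. v=0, x=5, z=0), B2=F (e.g. v=0, x=0, z=0)
Answer: none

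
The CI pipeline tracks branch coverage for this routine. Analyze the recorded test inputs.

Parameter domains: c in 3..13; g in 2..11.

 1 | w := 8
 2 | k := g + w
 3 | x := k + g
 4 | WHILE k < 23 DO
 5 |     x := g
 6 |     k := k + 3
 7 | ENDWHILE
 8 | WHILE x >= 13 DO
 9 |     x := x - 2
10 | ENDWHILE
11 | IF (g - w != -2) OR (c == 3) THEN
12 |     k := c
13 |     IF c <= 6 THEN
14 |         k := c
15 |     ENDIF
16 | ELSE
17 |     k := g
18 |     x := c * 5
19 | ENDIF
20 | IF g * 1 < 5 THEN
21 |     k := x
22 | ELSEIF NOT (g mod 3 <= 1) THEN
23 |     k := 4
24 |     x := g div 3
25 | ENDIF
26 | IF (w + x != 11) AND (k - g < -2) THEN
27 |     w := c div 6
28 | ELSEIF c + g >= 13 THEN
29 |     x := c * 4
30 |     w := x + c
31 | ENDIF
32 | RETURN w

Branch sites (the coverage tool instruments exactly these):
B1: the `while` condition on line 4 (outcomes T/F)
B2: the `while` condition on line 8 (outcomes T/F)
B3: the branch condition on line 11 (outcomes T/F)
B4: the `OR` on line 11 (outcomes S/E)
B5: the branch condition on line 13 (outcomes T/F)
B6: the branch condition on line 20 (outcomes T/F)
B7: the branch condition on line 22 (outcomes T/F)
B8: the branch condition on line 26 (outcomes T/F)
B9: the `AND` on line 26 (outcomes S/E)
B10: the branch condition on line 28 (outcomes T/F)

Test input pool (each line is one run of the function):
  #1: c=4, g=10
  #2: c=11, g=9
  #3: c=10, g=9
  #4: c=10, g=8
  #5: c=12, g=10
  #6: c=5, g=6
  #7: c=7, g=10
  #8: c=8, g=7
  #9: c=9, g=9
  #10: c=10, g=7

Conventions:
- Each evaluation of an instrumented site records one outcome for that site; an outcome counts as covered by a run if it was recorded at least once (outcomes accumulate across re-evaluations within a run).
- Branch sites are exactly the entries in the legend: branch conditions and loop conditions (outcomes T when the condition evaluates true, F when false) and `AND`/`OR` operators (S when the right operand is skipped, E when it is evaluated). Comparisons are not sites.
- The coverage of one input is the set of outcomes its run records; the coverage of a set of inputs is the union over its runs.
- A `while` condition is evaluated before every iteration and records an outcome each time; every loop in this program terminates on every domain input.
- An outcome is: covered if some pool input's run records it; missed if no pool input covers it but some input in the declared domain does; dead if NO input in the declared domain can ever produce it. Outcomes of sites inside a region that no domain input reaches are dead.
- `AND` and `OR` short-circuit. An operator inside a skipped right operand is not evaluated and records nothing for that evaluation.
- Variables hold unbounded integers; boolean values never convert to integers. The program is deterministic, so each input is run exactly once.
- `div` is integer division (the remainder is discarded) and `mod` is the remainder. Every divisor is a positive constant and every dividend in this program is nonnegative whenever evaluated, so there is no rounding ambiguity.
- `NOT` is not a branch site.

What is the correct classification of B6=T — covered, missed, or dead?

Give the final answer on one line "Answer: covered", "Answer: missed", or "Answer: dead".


no pool input records B6=T
but domain input (c=3, g=2) does record it -> reachable, so missed
Answer: missed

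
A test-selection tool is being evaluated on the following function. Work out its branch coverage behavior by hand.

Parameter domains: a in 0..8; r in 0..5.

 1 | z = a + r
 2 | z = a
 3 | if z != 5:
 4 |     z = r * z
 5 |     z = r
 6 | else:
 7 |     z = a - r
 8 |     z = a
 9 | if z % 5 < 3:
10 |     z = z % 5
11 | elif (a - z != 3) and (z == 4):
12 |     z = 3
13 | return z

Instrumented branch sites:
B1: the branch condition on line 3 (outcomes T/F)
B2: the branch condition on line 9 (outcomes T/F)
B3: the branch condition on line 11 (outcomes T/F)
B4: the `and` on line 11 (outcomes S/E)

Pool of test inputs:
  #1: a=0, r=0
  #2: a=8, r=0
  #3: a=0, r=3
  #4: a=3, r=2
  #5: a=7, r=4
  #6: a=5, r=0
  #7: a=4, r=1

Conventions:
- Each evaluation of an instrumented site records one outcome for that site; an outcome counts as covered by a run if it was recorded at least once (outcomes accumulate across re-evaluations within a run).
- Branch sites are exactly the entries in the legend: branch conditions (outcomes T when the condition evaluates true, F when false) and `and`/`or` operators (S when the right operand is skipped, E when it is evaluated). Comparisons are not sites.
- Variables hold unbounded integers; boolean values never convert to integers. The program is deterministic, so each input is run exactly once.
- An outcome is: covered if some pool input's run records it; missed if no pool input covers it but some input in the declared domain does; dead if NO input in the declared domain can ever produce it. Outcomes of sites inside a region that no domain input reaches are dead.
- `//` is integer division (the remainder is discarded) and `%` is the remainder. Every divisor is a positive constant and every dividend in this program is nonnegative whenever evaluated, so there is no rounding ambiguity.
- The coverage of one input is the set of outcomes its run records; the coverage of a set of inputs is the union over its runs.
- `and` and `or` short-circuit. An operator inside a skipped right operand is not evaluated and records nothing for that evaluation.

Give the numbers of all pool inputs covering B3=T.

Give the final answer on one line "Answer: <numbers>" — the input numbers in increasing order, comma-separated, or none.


input #1 (a=0, r=0): does not produce B3=T
input #2 (a=8, r=0): does not produce B3=T
input #3 (a=0, r=3): does not produce B3=T
input #4 (a=3, r=2): does not produce B3=T
input #5 (a=7, r=4): does not produce B3=T
input #6 (a=5, r=0): does not produce B3=T
input #7 (a=4, r=1): does not produce B3=T
Answer: none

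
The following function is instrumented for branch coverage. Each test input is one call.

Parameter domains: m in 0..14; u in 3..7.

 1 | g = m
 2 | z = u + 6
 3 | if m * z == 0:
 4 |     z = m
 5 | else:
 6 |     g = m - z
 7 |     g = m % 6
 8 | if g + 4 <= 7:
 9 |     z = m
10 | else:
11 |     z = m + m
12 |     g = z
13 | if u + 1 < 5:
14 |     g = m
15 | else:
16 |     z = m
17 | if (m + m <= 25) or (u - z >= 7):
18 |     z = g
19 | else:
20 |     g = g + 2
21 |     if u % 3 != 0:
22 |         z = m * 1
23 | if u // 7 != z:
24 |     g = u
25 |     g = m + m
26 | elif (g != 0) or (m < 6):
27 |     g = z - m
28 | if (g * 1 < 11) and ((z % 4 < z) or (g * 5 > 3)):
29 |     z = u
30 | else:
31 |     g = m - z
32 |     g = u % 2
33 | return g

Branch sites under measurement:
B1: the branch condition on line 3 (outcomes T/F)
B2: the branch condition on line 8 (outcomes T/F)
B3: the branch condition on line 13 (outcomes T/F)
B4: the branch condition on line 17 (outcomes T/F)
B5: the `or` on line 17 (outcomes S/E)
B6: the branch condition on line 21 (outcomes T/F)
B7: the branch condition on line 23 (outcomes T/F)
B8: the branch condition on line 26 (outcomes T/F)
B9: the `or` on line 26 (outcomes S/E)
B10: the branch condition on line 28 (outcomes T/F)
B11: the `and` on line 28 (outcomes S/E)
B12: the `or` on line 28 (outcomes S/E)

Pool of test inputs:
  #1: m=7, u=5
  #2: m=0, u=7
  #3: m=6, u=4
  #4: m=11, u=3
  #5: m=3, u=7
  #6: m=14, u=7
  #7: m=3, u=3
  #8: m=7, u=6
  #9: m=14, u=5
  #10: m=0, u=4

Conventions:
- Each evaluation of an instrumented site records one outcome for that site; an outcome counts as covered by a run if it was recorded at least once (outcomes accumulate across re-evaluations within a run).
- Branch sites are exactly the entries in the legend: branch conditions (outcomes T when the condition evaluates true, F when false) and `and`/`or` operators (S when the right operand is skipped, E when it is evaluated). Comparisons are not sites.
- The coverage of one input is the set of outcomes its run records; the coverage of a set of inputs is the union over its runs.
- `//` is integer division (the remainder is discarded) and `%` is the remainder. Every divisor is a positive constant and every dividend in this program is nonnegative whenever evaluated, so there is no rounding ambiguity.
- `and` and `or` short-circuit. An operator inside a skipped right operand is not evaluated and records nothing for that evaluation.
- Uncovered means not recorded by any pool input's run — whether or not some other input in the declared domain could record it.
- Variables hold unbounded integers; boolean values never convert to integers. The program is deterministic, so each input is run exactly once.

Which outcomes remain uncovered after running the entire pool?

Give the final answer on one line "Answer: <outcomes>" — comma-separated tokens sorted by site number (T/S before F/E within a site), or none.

#1 (m=7, u=5) -> B1->F, B2->T, B3->F, B5->S, B4->T, B7->T, B11->S, B10->F; covered: B1=F, B2=T, B3=F, B4=T, B5=S, B7=T, B10=F, B11=S
#2 (m=0, u=7) -> B1->T, B2->T, B3->F, B5->S, B4->T, B7->T, B11->E, B12->E, B10->F; covered: B1=T, B2=T, B3=F, B4=T, B5=S, B7=T, B10=F, B11=E, B12=E
#3 (m=6, u=4) -> B1->F, B2->T, B3->F, B5->S, B4->T, B7->F, B9->E, B8->F, B11->E, B12->E, B10->F; covered: B1=F, B2=T, B3=F, B4=T, B5=S, B7=F, B8=F, B9=E, B10=F, B11=E, B12=E
#4 (m=11, u=3) -> B1->F, B2->F, B3->T, B5->S, B4->T, B7->T, B11->S, B10->F; covered: B1=F, B2=F, B3=T, B4=T, B5=S, B7=T, B10=F, B11=S
#5 (m=3, u=7) -> B1->F, B2->T, B3->F, B5->S, B4->T, B7->T, B11->E, B12->E, B10->T; covered: B1=F, B2=T, B3=F, B4=T, B5=S, B7=T, B10=T, B11=E, B12=E
#6 (m=14, u=7) -> B1->F, B2->T, B3->F, B5->E, B4->F, B6->T, B7->T, B11->S, B10->F; covered: B1=F, B2=T, B3=F, B4=F, B5=E, B6=T, B7=T, B10=F, B11=S
#7 (m=3, u=3) -> B1->F, B2->T, B3->T, B5->S, B4->T, B7->T, B11->E, B12->E, B10->T; covered: B1=F, B2=T, B3=T, B4=T, B5=S, B7=T, B10=T, B11=E, B12=E
#8 (m=7, u=6) -> B1->F, B2->T, B3->F, B5->S, B4->T, B7->T, B11->S, B10->F; covered: B1=F, B2=T, B3=F, B4=T, B5=S, B7=T, B10=F, B11=S
#9 (m=14, u=5) -> B1->F, B2->T, B3->F, B5->E, B4->F, B6->T, B7->T, B11->S, B10->F; covered: B1=F, B2=T, B3=F, B4=F, B5=E, B6=T, B7=T, B10=F, B11=S
#10 (m=0, u=4) -> B1->T, B2->T, B3->F, B5->S, B4->T, B7->F, B9->E, B8->T, B11->E, B12->E, B10->F; covered: B1=T, B2=T, B3=F, B4=T, B5=S, B7=F, B8=T, B9=E, B10=F, B11=E, B12=E
union over the pool: B1=T, B1=F, B2=T, B2=F, B3=T, B3=F, B4=T, B4=F, B5=S, B5=E, B6=T, B7=T, B7=F, B8=T, B8=F, B9=E, B10=T, B10=F, B11=S, B11=E, B12=E
uncovered (3 of 24): B6=F, B9=S, B12=S

Answer: B6=F, B9=S, B12=S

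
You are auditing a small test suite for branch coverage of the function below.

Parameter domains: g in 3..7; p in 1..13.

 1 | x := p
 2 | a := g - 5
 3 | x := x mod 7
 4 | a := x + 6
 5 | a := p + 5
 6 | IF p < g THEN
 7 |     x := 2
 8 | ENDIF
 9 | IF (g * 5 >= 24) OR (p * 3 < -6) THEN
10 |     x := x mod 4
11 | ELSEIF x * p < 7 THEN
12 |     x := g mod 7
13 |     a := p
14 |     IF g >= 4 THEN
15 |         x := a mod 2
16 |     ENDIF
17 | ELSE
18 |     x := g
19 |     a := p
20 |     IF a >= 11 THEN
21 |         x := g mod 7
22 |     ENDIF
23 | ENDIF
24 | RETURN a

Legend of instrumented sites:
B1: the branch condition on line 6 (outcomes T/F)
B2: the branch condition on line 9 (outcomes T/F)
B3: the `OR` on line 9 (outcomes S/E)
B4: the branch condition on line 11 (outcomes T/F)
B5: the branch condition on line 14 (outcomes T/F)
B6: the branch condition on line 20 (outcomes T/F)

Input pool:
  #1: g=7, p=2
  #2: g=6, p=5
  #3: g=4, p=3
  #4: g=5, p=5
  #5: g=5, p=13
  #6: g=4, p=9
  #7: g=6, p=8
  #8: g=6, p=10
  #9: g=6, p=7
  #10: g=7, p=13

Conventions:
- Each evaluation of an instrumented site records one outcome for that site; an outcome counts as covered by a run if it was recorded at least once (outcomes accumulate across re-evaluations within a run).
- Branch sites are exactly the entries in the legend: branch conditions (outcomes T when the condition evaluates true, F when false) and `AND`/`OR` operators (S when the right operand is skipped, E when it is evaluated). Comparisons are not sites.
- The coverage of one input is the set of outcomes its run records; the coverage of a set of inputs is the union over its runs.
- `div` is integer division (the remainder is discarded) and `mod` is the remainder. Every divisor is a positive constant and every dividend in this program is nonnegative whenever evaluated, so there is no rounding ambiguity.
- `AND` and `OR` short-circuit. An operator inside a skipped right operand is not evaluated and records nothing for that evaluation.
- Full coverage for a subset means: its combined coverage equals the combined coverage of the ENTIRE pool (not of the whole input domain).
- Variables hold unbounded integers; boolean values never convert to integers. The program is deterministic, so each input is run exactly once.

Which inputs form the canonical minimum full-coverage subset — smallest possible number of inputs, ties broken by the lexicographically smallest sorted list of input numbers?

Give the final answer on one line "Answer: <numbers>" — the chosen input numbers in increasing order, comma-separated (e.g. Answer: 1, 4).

#1 (g=7, p=2) -> B1->T, B3->S, B2->T; covered: B1=T, B2=T, B3=S
#2 (g=6, p=5) -> B1->T, B3->S, B2->T; covered: B1=T, B2=T, B3=S
#3 (g=4, p=3) -> B1->T, B3->E, B2->F, B4->T, B5->T; covered: B1=T, B2=F, B3=E, B4=T, B5=T
#4 (g=5, p=5) -> B1->F, B3->S, B2->T; covered: B1=F, B2=T, B3=S
#5 (g=5, p=13) -> B1->F, B3->S, B2->T; covered: B1=F, B2=T, B3=S
#6 (g=4, p=9) -> B1->F, B3->E, B2->F, B4->F, B6->F; covered: B1=F, B2=F, B3=E, B4=F, B6=F
#7 (g=6, p=8) -> B1->F, B3->S, B2->T; covered: B1=F, B2=T, B3=S
#8 (g=6, p=10) -> B1->F, B3->S, B2->T; covered: B1=F, B2=T, B3=S
#9 (g=6, p=7) -> B1->F, B3->S, B2->T; covered: B1=F, B2=T, B3=S
#10 (g=7, p=13) -> B1->F, B3->S, B2->T; covered: B1=F, B2=T, B3=S
union over all inputs: B1=T, B1=F, B2=T, B2=F, B3=S, B3=E, B4=T, B4=F, B5=T, B6=F (10 outcomes)
checked all size-1 subsets: none covers 10 outcomes (max 5/10)
checked all size-2 subsets: none covers 10 outcomes (max 8/10)
size 3: inputs {1, 3, 6} cover all 10 outcomes, and no lexicographically smaller subset of this size does

Answer: 1, 3, 6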